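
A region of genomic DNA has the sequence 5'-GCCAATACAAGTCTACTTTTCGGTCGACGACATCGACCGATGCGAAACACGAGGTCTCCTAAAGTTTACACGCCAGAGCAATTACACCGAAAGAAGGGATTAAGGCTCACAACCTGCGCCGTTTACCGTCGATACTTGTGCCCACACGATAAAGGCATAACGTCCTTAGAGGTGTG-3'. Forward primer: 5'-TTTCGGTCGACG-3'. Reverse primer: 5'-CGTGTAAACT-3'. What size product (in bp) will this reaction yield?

Scanning the template, TTTCGGTCGACG occurs at positions 18–29; this primer anneals to the bottom strand there with its 3' end pointing downstream.
The reverse primer's reverse complement is AGTTTACACG, which matches the template at positions 63–72.
Product length = (reverse-primer end) − (forward-primer start) + 1 = 72 − 18 + 1 = 55 bp.

55 bp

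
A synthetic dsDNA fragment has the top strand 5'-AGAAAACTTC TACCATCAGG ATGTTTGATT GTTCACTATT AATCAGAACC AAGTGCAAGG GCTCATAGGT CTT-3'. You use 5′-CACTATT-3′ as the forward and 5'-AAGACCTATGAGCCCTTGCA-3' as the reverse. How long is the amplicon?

The forward primer matches the template at positions 34–40.
Reverse complement of the reverse primer: TGCAAGGGCTCATAGGTCTT. This occurs on the top strand at positions 54–73.
The product runs from position 34 to position 73, so its length is 73 − 34 + 1 = 40 bp.

40 bp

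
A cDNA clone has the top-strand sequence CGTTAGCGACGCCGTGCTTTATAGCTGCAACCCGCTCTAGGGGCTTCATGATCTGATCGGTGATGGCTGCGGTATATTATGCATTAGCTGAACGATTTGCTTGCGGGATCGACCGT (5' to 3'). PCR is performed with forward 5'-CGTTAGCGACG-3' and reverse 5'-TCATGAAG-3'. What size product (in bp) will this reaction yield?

51 bp

Scanning the template, CGTTAGCGACG occurs at positions 1–11; this primer anneals to the bottom strand there with its 3' end pointing downstream.
Taking the reverse complement of TCATGAAG gives CTTCATGA, found at positions 44–51 on the template; the primer anneals here to the top strand with its 3' end pointing upstream.
Product length = (reverse-primer end) − (forward-primer start) + 1 = 51 − 1 + 1 = 51 bp.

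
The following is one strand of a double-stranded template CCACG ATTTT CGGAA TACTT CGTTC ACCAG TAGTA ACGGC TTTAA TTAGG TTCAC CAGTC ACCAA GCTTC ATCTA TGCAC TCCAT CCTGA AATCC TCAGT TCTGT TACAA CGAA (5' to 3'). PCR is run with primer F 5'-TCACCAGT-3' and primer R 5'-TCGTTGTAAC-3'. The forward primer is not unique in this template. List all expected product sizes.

90 bp, 62 bp

The forward primer TCACCAGT matches the top strand at positions 24–31, 52–59.
The reverse primer's reverse complement is GTTACAACGA, matching at positions 104–113.
Each forward site pairs with the reverse site to give a product ending at position 113: sizes 90, 62 bp.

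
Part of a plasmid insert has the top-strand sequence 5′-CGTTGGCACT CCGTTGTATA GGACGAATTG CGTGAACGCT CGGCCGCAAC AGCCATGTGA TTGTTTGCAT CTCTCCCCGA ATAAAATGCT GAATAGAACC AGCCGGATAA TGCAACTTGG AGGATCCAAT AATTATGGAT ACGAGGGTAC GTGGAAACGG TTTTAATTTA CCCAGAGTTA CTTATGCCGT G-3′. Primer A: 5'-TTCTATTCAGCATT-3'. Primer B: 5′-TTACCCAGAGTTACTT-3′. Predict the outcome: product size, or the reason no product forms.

No product — the primers' 3' ends point away from each other.

Primer A (TTCTATTCAGCATT) has reverse complement AATGCTGAATAGAA, which matches the top strand at positions 85–98; primer A anneals to the top strand there with its 3' end pointing upstream toward position 85.
Primer B (TTACCCAGAGTTACTT) matches the top strand directly at positions 168–183; it anneals to the bottom strand with its 3' end pointing downstream toward position 183.
The 3' ends diverge (primer A extends toward position 1, primer B toward position 191), so the primers never converge on a shared product.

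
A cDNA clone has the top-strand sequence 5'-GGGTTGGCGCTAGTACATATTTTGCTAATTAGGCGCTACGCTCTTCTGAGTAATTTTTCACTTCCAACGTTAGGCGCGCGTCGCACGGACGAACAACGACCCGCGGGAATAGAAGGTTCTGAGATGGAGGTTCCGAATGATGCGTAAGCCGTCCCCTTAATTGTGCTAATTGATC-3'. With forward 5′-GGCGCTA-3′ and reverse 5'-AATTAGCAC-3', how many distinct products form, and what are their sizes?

Two products: 166 bp, 140 bp

The forward primer GGCGCTA matches the top strand at positions 6–12, 32–38.
The reverse primer's reverse complement is GTGCTAATT, matching at positions 163–171.
Each forward site pairs with the reverse site to give a product ending at position 171: sizes 166, 140 bp.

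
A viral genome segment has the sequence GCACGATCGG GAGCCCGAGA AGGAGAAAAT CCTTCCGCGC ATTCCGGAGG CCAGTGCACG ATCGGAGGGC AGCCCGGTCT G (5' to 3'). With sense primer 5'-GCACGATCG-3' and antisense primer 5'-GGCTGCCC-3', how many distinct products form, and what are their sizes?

The forward primer GCACGATCG matches the top strand at positions 1–9, 56–64.
The reverse primer's reverse complement is GGGCAGCC, matching at positions 67–74.
Each forward site pairs with the reverse site to give a product ending at position 74: sizes 74, 19 bp.

Two products: 74 bp, 19 bp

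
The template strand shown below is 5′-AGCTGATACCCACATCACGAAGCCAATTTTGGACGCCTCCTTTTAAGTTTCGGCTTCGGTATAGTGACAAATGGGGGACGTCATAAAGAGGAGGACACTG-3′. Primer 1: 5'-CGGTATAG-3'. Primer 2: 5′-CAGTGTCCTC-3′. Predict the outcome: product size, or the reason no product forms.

Yes — a 44 bp product.

Primer 1 (CGGTATAG) matches the top strand at positions 57–64; it acts as a forward primer.
Primer 2's reverse complement is GAGGACACTG, matching the top strand at positions 91–100; it acts as a reverse primer.
The 3' ends face each other across positions 57–100, giving a 44 bp product.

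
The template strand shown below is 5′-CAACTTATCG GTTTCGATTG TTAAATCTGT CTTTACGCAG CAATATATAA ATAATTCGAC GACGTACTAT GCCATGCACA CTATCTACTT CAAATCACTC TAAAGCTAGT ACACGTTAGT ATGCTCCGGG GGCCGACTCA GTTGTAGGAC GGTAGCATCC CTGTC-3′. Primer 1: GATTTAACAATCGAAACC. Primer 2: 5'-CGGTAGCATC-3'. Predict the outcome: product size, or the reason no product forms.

No product — the primers' 3' ends point away from each other.

Primer 1 (GATTTAACAATCGAAACC) has reverse complement GGTTTCGATTGTTAAATC, which matches the top strand at positions 10–27; primer 1 anneals to the top strand there with its 3' end pointing upstream toward position 10.
Primer 2 (CGGTAGCATC) matches the top strand directly at positions 150–159; it anneals to the bottom strand with its 3' end pointing downstream toward position 159.
The 3' ends diverge (primer 1 extends toward position 1, primer 2 toward position 165), so the primers never converge on a shared product.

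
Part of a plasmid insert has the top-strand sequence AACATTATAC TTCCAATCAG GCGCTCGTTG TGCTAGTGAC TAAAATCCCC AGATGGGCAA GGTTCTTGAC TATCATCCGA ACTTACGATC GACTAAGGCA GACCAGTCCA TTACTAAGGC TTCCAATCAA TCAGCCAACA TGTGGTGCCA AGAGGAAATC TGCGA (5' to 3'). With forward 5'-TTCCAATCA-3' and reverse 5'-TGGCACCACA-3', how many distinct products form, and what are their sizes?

The forward primer TTCCAATCA matches the top strand at positions 11–19, 121–129.
The reverse primer's reverse complement is TGTGGTGCCA, matching at positions 141–150.
Each forward site pairs with the reverse site to give a product ending at position 150: sizes 140, 30 bp.

Two products: 140 bp, 30 bp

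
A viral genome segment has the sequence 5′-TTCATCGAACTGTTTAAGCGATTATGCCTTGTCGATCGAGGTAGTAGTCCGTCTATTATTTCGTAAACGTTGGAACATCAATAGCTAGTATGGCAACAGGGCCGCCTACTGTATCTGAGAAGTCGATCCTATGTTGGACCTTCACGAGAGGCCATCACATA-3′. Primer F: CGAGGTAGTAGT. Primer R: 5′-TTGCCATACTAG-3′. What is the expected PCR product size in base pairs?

60 bp

The forward primer matches the template at positions 37–48.
The reverse primer's reverse complement is CTAGTATGGCAA, which matches the template at positions 85–96.
Amplicon spans positions 37–96: 60 bp.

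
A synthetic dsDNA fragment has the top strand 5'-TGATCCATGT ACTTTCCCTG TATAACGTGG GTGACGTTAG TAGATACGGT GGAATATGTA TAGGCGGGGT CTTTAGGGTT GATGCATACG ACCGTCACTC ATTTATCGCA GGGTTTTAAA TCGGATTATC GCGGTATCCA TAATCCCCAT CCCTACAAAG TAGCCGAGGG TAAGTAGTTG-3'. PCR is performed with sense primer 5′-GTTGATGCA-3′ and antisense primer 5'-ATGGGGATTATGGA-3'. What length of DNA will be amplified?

73 bp

The forward primer matches the template at positions 78–86.
The reverse primer's reverse complement is TCCATAATCCCCAT, which matches the template at positions 137–150.
Product length = (reverse-primer end) − (forward-primer start) + 1 = 150 − 78 + 1 = 73 bp.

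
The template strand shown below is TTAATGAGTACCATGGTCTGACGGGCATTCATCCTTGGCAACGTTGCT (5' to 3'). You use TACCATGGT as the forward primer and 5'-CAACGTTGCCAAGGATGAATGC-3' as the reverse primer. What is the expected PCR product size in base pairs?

38 bp

Scanning the template, TACCATGGT occurs at positions 9–17; this primer anneals to the bottom strand there with its 3' end pointing downstream.
Reverse complement of the reverse primer: GCATTCATCCTTGGCAACGTTG. This occurs on the top strand at positions 25–46.
Amplicon spans positions 9–46: 38 bp.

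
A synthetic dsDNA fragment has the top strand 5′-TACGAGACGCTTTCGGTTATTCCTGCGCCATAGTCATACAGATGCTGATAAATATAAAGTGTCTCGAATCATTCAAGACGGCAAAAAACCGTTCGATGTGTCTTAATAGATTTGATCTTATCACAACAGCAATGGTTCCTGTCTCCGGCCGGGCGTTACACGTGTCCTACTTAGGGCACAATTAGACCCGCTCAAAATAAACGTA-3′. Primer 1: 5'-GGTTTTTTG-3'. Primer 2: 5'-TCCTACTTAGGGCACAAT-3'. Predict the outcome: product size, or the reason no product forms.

No product — the primers' 3' ends point away from each other.

Primer 1 (GGTTTTTTG) has reverse complement CAAAAAACC, which matches the top strand at positions 82–90; primer 1 anneals to the top strand there with its 3' end pointing upstream toward position 82.
Primer 2 (TCCTACTTAGGGCACAAT) matches the top strand directly at positions 165–182; it anneals to the bottom strand with its 3' end pointing downstream toward position 182.
The 3' ends diverge (primer 1 extends toward position 1, primer 2 toward position 205), so the primers never converge on a shared product.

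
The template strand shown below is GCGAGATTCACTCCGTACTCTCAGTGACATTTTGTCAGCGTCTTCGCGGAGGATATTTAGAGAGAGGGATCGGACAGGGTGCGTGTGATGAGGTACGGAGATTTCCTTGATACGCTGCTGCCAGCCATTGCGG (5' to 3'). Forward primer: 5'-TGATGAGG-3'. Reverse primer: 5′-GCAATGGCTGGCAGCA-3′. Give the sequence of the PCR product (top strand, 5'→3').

5'-TGATGAGGTACGGAGATTTCCTTGATACGCTGCTGCCAGCCATTGC-3'

Scanning the template, TGATGAGG occurs at positions 86–93; this primer anneals to the bottom strand there with its 3' end pointing downstream.
Reverse complement of the reverse primer: TGCTGCCAGCCATTGC. This occurs on the top strand at positions 116–131.
The product is the template from position 86 through 131 (46 bp).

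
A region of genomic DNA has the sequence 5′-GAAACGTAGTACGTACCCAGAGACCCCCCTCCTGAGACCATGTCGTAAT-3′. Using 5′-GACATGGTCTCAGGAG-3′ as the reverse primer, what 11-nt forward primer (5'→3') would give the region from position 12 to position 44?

5'-CGTACCCAGAG-3'

The reverse primer's reverse complement CTCCTGAGACCATGTC matches the template at positions 29–44; the product starts at position 12.
The forward primer is identical to the top strand over positions 12–22: CGTACCCAGAG.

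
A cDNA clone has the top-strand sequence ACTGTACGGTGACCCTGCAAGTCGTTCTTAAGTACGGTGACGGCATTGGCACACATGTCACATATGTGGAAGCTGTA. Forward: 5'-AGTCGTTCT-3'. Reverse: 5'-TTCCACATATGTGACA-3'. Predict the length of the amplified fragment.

The forward primer matches the template at positions 20–28.
Taking the reverse complement of TTCCACATATGTGACA gives TGTCACATATGTGGAA, found at positions 56–71 on the template; the primer anneals here to the top strand with its 3' end pointing upstream.
Amplicon spans positions 20–71: 52 bp.

52 bp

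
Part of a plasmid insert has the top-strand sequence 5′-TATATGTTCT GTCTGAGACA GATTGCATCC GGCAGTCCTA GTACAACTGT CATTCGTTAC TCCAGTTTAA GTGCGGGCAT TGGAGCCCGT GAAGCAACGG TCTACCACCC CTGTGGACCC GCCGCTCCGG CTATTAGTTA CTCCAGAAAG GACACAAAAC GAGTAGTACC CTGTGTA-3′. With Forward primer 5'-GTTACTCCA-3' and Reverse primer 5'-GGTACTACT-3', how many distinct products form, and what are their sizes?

Two products: 115 bp, 34 bp

The forward primer GTTACTCCA matches the top strand at positions 56–64, 137–145.
The reverse primer's reverse complement is AGTAGTACC, matching at positions 162–170.
Each forward site pairs with the reverse site to give a product ending at position 170: sizes 115, 34 bp.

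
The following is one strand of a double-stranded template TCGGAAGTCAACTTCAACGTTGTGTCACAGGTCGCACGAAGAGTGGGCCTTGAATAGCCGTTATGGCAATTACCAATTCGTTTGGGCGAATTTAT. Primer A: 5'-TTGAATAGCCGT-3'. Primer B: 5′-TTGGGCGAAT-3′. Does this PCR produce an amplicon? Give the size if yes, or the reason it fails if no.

No product — both primers anneal to the same strand and extend in the same direction.

Primer A (TTGAATAGCCGT) matches the top strand at positions 50–61 (3' end points downstream).
Primer B (TTGGGCGAAT) also matches the top strand directly, at positions 82–91 — its reverse complement ATTCGCCCAA is not present.
Both primers anneal to the bottom strand with 3' ends pointing the same way, so neither can prime synthesis back toward the other.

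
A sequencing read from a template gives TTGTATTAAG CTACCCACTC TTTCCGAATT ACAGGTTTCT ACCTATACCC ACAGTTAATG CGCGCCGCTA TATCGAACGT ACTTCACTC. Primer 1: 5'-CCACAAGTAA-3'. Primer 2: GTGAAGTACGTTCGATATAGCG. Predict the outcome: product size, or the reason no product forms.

Primer 1 (CCACAAGTAA) does not match the top strand, and its reverse complement TTACTTGTGG does not match either.
With no annealing site for primer 1, no amplification occurs.

No product — primer 1 has no binding site in the template.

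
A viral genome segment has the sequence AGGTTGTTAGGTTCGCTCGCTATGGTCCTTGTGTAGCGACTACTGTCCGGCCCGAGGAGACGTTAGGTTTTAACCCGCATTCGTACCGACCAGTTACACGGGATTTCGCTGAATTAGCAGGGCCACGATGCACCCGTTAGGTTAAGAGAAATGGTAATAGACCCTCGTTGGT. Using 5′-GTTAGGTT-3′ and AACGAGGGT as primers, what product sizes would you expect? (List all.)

The forward primer GTTAGGTT matches the top strand at positions 6–13, 62–69, 136–143.
The reverse primer's reverse complement is ACCCTCGTT, matching at positions 161–169.
Each forward site pairs with the reverse site to give a product ending at position 169: sizes 164, 108, 34 bp.

164 bp, 108 bp, 34 bp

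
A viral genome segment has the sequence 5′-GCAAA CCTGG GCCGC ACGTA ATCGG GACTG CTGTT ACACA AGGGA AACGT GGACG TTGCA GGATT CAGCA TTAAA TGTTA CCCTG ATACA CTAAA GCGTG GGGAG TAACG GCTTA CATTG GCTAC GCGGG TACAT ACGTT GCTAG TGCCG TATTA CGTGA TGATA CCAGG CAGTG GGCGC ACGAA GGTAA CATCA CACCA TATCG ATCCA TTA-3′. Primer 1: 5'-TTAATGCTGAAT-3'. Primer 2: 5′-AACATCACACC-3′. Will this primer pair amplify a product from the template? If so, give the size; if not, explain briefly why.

Primer 1 (TTAATGCTGAAT) has reverse complement ATTCAGCATTAA, which matches the top strand at positions 63–74; primer 1 anneals to the top strand there with its 3' end pointing upstream toward position 63.
Primer 2 (AACATCACACC) matches the top strand directly at positions 189–199; it anneals to the bottom strand with its 3' end pointing downstream toward position 199.
The 3' ends diverge (primer 1 extends toward position 1, primer 2 toward position 213), so the primers never converge on a shared product.

No product — the primers' 3' ends point away from each other.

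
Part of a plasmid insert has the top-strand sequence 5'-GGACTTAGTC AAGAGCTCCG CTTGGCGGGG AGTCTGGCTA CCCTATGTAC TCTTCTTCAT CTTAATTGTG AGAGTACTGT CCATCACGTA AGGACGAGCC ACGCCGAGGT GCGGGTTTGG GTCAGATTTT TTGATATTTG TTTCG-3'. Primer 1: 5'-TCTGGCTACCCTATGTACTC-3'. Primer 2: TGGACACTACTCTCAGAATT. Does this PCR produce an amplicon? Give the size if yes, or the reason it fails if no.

No product — primer 2 has no binding site in the template.

Primer 2 (TGGACACTACTCTCAGAATT) does not match the top strand, and its reverse complement AATTCTGAGAGTAGTGTCCA does not match either.
With no annealing site for primer 2, no amplification occurs.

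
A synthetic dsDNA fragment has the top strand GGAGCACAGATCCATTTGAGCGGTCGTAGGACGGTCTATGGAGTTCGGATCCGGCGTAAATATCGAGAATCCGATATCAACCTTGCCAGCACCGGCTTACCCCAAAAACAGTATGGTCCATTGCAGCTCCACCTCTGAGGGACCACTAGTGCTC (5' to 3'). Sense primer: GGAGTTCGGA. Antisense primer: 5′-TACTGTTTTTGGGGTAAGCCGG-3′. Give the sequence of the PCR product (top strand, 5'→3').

The forward primer matches the template at positions 40–49.
Taking the reverse complement of TACTGTTTTTGGGGTAAGCCGG gives CCGGCTTACCCCAAAAACAGTA, found at positions 92–113 on the template; the primer anneals here to the top strand with its 3' end pointing upstream.
The product is the template from position 40 through 113 (74 bp).

5'-GGAGTTCGGATCCGGCGTAAATATCGAGAATCCGATATCAACCTTGCCAGCACCGGCTTACCCCAAAAACAGTA-3'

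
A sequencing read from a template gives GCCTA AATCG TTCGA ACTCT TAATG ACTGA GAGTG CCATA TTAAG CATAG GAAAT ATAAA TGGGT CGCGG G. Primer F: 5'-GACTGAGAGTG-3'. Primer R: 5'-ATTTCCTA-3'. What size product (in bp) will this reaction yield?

31 bp

Scanning the template, GACTGAGAGTG occurs at positions 25–35; this primer anneals to the bottom strand there with its 3' end pointing downstream.
Taking the reverse complement of ATTTCCTA gives TAGGAAAT, found at positions 48–55 on the template; the primer anneals here to the top strand with its 3' end pointing upstream.
The product runs from position 25 to position 55, so its length is 55 − 25 + 1 = 31 bp.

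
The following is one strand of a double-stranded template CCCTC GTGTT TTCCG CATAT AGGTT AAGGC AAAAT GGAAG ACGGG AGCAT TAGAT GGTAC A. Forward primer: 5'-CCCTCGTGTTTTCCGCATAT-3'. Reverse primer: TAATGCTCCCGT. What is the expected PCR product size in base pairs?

Scanning the template, CCCTCGTGTTTTCCGCATAT occurs at positions 1–20; this primer anneals to the bottom strand there with its 3' end pointing downstream.
Reverse complement of the reverse primer: ACGGGAGCATTA. This occurs on the top strand at positions 41–52.
Product length = (reverse-primer end) − (forward-primer start) + 1 = 52 − 1 + 1 = 52 bp.

52 bp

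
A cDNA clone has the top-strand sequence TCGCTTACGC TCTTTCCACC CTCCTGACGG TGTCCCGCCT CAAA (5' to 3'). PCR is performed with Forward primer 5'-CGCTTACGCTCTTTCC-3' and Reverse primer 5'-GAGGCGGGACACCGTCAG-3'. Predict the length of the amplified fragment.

Forward primer CGCTTACGCTCTTTCC is found on the top strand at positions 2–17.
Reverse complement of the reverse primer: CTGACGGTGTCCCGCCTC. This occurs on the top strand at positions 24–41.
Product length = (reverse-primer end) − (forward-primer start) + 1 = 41 − 2 + 1 = 40 bp.

40 bp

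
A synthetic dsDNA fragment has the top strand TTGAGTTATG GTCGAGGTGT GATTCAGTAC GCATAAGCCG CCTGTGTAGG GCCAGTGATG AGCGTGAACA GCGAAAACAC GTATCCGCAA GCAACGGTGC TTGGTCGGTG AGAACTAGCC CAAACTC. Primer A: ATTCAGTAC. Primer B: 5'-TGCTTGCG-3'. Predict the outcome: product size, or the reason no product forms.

Primer A (ATTCAGTAC) matches the top strand at positions 22–30; it acts as a forward primer.
Primer B's reverse complement is CGCAAGCA, matching the top strand at positions 86–93; it acts as a reverse primer.
The 3' ends face each other across positions 22–93, giving a 72 bp product.

Yes — a 72 bp product.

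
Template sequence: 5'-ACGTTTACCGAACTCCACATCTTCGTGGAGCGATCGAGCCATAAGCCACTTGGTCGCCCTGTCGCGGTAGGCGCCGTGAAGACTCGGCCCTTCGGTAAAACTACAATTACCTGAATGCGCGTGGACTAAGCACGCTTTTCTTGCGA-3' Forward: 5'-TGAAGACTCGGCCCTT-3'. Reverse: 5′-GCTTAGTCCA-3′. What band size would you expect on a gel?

55 bp

Scanning the template, TGAAGACTCGGCCCTT occurs at positions 77–92; this primer anneals to the bottom strand there with its 3' end pointing downstream.
Taking the reverse complement of GCTTAGTCCA gives TGGACTAAGC, found at positions 122–131 on the template; the primer anneals here to the top strand with its 3' end pointing upstream.
Amplicon spans positions 77–131: 55 bp.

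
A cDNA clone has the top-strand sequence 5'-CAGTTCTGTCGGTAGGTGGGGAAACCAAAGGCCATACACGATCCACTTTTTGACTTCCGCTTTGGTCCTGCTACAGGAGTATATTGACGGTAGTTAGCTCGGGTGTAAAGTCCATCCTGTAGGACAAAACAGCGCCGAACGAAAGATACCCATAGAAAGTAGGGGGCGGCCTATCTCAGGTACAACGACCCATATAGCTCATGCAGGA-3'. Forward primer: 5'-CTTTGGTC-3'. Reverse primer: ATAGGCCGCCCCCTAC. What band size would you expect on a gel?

Forward primer CTTTGGTC is found on the top strand at positions 60–67.
Taking the reverse complement of ATAGGCCGCCCCCTAC gives GTAGGGGGCGGCCTAT, found at positions 159–174 on the template; the primer anneals here to the top strand with its 3' end pointing upstream.
The product runs from position 60 to position 174, so its length is 174 − 60 + 1 = 115 bp.

115 bp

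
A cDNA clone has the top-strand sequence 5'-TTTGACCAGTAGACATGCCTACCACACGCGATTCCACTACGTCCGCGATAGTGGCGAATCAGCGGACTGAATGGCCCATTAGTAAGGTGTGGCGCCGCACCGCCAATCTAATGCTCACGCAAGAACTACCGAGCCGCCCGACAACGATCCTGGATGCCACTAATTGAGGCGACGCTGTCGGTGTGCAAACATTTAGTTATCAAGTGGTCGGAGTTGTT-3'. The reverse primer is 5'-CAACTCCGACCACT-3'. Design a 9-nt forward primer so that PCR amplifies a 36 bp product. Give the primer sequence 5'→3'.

5'-GTGTGCAAA-3'

The reverse primer's reverse complement AGTGGTCGGAGTTG matches the template at positions 203–216, so the product ends at position 216.
A 36 bp product then starts at position 216 − 36 + 1 = 181.
The forward primer is identical to the top strand there: GTGTGCAAA.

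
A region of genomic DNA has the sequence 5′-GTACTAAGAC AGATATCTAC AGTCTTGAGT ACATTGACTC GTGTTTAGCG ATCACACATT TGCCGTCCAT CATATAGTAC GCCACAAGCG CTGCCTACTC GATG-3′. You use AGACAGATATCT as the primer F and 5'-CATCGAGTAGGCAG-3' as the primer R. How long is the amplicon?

The forward primer matches the template at positions 7–18.
Taking the reverse complement of CATCGAGTAGGCAG gives CTGCCTACTCGATG, found at positions 91–104 on the template; the primer anneals here to the top strand with its 3' end pointing upstream.
The product runs from position 7 to position 104, so its length is 104 − 7 + 1 = 98 bp.

98 bp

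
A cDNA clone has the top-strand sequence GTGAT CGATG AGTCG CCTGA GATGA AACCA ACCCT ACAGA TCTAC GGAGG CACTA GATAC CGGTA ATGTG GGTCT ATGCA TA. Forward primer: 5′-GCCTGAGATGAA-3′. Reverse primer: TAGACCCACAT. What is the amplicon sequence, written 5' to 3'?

5'-GCCTGAGATGAAACCAACCCTACAGATCTACGGAGGCACTAGATACCGGTAATGTGGGTCTA-3'

Forward primer GCCTGAGATGAA is found on the top strand at positions 15–26.
Taking the reverse complement of TAGACCCACAT gives ATGTGGGTCTA, found at positions 66–76 on the template; the primer anneals here to the top strand with its 3' end pointing upstream.
The product is the template from position 15 through 76 (62 bp).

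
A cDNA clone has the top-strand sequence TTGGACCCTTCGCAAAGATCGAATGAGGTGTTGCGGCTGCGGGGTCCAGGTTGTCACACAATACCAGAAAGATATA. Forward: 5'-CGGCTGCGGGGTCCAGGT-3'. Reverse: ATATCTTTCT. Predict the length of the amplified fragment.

Scanning the template, CGGCTGCGGGGTCCAGGT occurs at positions 34–51; this primer anneals to the bottom strand there with its 3' end pointing downstream.
Taking the reverse complement of ATATCTTTCT gives AGAAAGATAT, found at positions 66–75 on the template; the primer anneals here to the top strand with its 3' end pointing upstream.
The product runs from position 34 to position 75, so its length is 75 − 34 + 1 = 42 bp.

42 bp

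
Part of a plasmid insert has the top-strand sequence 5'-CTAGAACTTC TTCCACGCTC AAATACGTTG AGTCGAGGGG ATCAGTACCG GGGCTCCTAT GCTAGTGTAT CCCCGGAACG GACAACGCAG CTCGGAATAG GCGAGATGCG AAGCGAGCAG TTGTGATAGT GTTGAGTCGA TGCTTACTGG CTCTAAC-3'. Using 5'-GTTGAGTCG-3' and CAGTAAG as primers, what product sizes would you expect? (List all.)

123 bp, 19 bp

The forward primer GTTGAGTCG matches the top strand at positions 27–35, 131–139.
The reverse primer's reverse complement is CTTACTG, matching at positions 143–149.
Each forward site pairs with the reverse site to give a product ending at position 149: sizes 123, 19 bp.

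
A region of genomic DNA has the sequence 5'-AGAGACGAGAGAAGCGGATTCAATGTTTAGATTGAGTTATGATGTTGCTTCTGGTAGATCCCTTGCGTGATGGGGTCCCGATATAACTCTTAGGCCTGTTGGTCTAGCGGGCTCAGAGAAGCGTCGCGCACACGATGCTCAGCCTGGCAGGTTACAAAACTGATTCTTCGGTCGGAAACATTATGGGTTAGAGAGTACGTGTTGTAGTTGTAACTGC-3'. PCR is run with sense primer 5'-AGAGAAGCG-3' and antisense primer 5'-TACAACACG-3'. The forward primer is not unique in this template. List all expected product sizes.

The forward primer AGAGAAGCG matches the top strand at positions 8–16, 115–123.
The reverse primer's reverse complement is CGTGTTGTA, matching at positions 198–206.
Each forward site pairs with the reverse site to give a product ending at position 206: sizes 199, 92 bp.

199 bp, 92 bp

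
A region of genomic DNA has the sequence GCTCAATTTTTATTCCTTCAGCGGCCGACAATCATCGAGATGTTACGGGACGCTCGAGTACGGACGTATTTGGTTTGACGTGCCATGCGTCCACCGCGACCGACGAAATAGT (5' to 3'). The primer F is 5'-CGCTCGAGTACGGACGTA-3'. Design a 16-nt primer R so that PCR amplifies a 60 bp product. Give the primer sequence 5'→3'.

5'-TATTTCGTCGGTCGCG-3'

The forward primer binds at positions 51–68, so a 60 bp product ends at position 51 + 60 − 1 = 110.
The reverse primer anneals to the top strand over positions 95–110, i.e. to CGCGACCGACGAAATA.
Its sequence written 5'→3' is the reverse complement: TATTTCGTCGGTCGCG.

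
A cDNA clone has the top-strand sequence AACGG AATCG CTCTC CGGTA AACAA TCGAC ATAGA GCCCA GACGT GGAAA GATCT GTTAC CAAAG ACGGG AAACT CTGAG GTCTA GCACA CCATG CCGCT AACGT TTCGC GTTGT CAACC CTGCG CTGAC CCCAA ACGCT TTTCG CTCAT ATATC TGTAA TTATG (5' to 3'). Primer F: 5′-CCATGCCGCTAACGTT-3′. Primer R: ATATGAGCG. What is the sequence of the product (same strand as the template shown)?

The forward primer matches the template at positions 91–106.
Taking the reverse complement of ATATGAGCG gives CGCTCATAT, found at positions 144–152 on the template; the primer anneals here to the top strand with its 3' end pointing upstream.
The product is the template from position 91 through 152 (62 bp).

5'-CCATGCCGCTAACGTTTCGCGTTGTCAACCCTGCGCTGACCCCAAACGCTTTTCGCTCATAT-3'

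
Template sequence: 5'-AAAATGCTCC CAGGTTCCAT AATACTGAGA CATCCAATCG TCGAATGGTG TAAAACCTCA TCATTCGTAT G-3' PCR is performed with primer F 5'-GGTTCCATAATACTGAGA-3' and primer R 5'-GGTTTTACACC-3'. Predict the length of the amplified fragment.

The forward primer matches the template at positions 13–30.
Taking the reverse complement of GGTTTTACACC gives GGTGTAAAACC, found at positions 47–57 on the template; the primer anneals here to the top strand with its 3' end pointing upstream.
Product length = (reverse-primer end) − (forward-primer start) + 1 = 57 − 13 + 1 = 45 bp.

45 bp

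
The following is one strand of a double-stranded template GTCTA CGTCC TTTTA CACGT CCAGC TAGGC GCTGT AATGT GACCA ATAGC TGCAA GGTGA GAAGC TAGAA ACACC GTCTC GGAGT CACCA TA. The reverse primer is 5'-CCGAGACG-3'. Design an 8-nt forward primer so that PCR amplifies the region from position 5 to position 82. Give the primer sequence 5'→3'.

5'-ACGTCCTT-3'

The reverse primer's reverse complement CGTCTCGG matches the template at positions 75–82; the product starts at position 5.
The forward primer is identical to the top strand over positions 5–12: ACGTCCTT.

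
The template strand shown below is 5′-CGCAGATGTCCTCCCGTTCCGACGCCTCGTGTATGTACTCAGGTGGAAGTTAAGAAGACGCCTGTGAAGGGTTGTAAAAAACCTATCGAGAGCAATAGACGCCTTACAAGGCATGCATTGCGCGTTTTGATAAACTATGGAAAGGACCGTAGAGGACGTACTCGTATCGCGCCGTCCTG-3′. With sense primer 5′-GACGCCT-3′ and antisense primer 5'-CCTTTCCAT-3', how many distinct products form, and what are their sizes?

The forward primer GACGCCT matches the top strand at positions 21–27, 57–63, 98–104.
The reverse primer's reverse complement is ATGGAAAGG, matching at positions 137–145.
Each forward site pairs with the reverse site to give a product ending at position 145: sizes 125, 89, 48 bp.

Three products: 125 bp, 89 bp, 48 bp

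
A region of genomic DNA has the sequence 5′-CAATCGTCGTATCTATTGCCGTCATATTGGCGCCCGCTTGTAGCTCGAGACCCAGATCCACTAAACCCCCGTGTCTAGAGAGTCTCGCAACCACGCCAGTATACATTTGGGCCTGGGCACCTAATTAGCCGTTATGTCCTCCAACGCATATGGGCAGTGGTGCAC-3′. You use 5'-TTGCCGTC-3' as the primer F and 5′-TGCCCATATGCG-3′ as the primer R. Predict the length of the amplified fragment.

141 bp

Scanning the template, TTGCCGTC occurs at positions 16–23; this primer anneals to the bottom strand there with its 3' end pointing downstream.
The reverse primer's reverse complement is CGCATATGGGCA, which matches the template at positions 145–156.
Product length = (reverse-primer end) − (forward-primer start) + 1 = 156 − 16 + 1 = 141 bp.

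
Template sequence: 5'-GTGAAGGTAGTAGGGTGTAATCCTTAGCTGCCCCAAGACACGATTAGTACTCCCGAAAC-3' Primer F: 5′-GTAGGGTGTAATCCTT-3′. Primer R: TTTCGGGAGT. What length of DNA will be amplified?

49 bp

Scanning the template, GTAGGGTGTAATCCTT occurs at positions 10–25; this primer anneals to the bottom strand there with its 3' end pointing downstream.
The reverse primer's reverse complement is ACTCCCGAAA, which matches the template at positions 49–58.
Product length = (reverse-primer end) − (forward-primer start) + 1 = 58 − 10 + 1 = 49 bp.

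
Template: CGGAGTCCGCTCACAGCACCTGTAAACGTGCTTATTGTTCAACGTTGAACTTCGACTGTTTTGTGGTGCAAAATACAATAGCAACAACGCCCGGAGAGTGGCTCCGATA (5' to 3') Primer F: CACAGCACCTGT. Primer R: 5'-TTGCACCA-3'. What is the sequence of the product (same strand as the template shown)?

5'-CACAGCACCTGTAAACGTGCTTATTGTTCAACGTTGAACTTCGACTGTTTTGTGGTGCAA-3'

The forward primer matches the template at positions 12–23.
The reverse primer's reverse complement is TGGTGCAA, which matches the template at positions 64–71.
The product is the template from position 12 through 71 (60 bp).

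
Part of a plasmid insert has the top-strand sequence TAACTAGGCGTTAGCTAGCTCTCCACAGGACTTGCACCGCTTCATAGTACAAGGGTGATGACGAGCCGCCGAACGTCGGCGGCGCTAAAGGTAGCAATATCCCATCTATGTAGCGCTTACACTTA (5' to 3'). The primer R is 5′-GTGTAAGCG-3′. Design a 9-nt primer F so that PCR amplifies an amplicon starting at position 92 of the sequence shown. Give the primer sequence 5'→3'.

The reverse primer's reverse complement CGCTTACAC matches the template at positions 114–122; the product starts at position 92.
The forward primer is identical to the top strand over positions 92–100: TAGCAATAT.

5'-TAGCAATAT-3'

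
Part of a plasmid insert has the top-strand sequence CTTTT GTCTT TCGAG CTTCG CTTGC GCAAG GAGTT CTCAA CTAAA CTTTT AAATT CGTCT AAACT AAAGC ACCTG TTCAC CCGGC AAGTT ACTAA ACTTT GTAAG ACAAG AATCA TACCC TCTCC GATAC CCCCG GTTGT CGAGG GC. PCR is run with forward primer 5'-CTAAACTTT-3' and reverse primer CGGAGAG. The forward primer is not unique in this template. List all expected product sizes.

The forward primer CTAAACTTT matches the top strand at positions 41–49, 92–100.
The reverse primer's reverse complement is CTCTCCG, matching at positions 120–126.
Each forward site pairs with the reverse site to give a product ending at position 126: sizes 86, 35 bp.

86 bp, 35 bp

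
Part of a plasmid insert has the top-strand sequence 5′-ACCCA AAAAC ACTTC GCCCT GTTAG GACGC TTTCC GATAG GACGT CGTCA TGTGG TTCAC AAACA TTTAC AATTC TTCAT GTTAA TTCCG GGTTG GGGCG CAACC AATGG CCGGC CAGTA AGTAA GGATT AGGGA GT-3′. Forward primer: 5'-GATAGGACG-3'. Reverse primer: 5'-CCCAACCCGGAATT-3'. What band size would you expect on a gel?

62 bp

Forward primer GATAGGACG is found on the top strand at positions 36–44.
The reverse primer's reverse complement is AATTCCGGGTTGGG, which matches the template at positions 84–97.
The product runs from position 36 to position 97, so its length is 97 − 36 + 1 = 62 bp.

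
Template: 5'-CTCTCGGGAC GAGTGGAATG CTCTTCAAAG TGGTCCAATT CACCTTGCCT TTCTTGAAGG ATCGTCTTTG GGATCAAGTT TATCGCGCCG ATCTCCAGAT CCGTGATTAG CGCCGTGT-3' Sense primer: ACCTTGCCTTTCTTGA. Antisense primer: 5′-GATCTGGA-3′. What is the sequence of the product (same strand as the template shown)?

5'-ACCTTGCCTTTCTTGAAGGATCGTCTTTGGGATCAAGTTTATCGCGCCGATCTCCAGATC-3'

Forward primer ACCTTGCCTTTCTTGA is found on the top strand at positions 42–57.
Reverse complement of the reverse primer: TCCAGATC. This occurs on the top strand at positions 94–101.
The product is the template from position 42 through 101 (60 bp).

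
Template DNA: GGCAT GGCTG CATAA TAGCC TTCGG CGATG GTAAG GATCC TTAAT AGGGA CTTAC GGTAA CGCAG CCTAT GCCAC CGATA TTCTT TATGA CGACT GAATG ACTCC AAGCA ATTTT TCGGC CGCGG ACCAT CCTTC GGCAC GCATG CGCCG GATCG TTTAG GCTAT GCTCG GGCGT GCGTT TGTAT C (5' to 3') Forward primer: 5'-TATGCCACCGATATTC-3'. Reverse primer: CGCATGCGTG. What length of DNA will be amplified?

Scanning the template, TATGCCACCGATATTC occurs at positions 68–83; this primer anneals to the bottom strand there with its 3' end pointing downstream.
Taking the reverse complement of CGCATGCGTG gives CACGCATGCG, found at positions 138–147 on the template; the primer anneals here to the top strand with its 3' end pointing upstream.
Amplicon spans positions 68–147: 80 bp.

80 bp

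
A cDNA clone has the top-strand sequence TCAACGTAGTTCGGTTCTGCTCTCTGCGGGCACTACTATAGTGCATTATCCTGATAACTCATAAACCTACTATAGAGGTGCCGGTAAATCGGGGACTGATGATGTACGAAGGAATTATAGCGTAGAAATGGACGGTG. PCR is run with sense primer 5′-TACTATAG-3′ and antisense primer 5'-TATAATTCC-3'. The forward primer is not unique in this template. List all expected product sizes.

The forward primer TACTATAG matches the top strand at positions 34–41, 68–75.
The reverse primer's reverse complement is GGAATTATA, matching at positions 111–119.
Each forward site pairs with the reverse site to give a product ending at position 119: sizes 86, 52 bp.

86 bp, 52 bp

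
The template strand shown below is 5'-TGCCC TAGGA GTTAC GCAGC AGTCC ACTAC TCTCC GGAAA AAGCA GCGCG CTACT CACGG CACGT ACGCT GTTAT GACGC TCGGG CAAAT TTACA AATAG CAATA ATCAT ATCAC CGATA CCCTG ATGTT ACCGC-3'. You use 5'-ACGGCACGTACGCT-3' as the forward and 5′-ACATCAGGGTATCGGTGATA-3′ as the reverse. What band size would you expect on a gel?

Forward primer ACGGCACGTACGCT is found on the top strand at positions 57–70.
Taking the reverse complement of ACATCAGGGTATCGGTGATA gives TATCACCGATACCCTGATGT, found at positions 110–129 on the template; the primer anneals here to the top strand with its 3' end pointing upstream.
The product runs from position 57 to position 129, so its length is 129 − 57 + 1 = 73 bp.

73 bp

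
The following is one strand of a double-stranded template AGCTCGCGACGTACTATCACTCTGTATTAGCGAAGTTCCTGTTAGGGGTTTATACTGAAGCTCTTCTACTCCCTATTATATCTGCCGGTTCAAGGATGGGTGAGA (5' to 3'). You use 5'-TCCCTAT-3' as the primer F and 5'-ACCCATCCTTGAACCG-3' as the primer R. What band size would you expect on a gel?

The forward primer matches the template at positions 70–76.
The reverse primer's reverse complement is CGGTTCAAGGATGGGT, which matches the template at positions 86–101.
The product runs from position 70 to position 101, so its length is 101 − 70 + 1 = 32 bp.

32 bp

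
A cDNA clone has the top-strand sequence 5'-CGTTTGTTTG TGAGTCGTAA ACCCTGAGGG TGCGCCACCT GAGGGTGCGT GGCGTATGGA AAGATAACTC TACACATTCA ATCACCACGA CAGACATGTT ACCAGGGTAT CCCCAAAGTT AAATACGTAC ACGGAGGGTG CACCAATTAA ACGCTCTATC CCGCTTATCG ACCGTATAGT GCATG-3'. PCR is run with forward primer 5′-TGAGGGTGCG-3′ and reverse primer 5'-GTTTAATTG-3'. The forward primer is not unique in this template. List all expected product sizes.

128 bp, 113 bp

The forward primer TGAGGGTGCG matches the top strand at positions 25–34, 40–49.
The reverse primer's reverse complement is CAATTAAAC, matching at positions 144–152.
Each forward site pairs with the reverse site to give a product ending at position 152: sizes 128, 113 bp.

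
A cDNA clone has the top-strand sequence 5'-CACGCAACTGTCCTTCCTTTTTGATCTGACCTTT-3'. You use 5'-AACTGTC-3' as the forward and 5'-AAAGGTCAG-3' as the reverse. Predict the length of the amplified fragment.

29 bp

Scanning the template, AACTGTC occurs at positions 6–12; this primer anneals to the bottom strand there with its 3' end pointing downstream.
Taking the reverse complement of AAAGGTCAG gives CTGACCTTT, found at positions 26–34 on the template; the primer anneals here to the top strand with its 3' end pointing upstream.
Amplicon spans positions 6–34: 29 bp.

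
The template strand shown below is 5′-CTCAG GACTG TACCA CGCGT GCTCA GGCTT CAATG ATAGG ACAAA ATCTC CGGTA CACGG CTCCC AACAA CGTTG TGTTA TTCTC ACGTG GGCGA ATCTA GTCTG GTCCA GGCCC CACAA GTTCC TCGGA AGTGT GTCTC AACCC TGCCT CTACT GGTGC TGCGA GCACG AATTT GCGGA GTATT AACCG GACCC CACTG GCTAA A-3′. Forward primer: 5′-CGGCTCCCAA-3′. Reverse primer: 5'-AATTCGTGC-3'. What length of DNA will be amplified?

117 bp

Forward primer CGGCTCCCAA is found on the top strand at positions 58–67.
The reverse primer's reverse complement is GCACGAATT, which matches the template at positions 166–174.
The product runs from position 58 to position 174, so its length is 174 − 58 + 1 = 117 bp.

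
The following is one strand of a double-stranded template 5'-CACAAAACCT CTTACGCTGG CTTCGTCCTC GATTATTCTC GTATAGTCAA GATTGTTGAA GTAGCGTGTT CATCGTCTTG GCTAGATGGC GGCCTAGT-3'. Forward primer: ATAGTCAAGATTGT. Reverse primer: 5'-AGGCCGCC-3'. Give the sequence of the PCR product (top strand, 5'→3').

Forward primer ATAGTCAAGATTGT is found on the top strand at positions 43–56.
Taking the reverse complement of AGGCCGCC gives GGCGGCCT, found at positions 88–95 on the template; the primer anneals here to the top strand with its 3' end pointing upstream.
The product is the template from position 43 through 95 (53 bp).

5'-ATAGTCAAGATTGTTGAAGTAGCGTGTTCATCGTCTTGGCTAGATGGCGGCCT-3'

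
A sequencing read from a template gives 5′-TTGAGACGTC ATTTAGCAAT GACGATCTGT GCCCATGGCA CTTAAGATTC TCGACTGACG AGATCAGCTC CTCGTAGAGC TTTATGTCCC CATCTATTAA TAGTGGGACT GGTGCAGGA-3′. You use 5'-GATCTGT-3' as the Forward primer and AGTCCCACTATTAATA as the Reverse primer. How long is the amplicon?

87 bp

The forward primer matches the template at positions 24–30.
The reverse primer's reverse complement is TATTAATAGTGGGACT, which matches the template at positions 95–110.
Product length = (reverse-primer end) − (forward-primer start) + 1 = 110 − 24 + 1 = 87 bp.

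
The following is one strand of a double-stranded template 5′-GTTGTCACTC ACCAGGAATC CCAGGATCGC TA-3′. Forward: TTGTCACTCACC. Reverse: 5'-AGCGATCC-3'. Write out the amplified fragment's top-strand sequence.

5'-TTGTCACTCACCAGGAATCCCAGGATCGCT-3'

Scanning the template, TTGTCACTCACC occurs at positions 2–13; this primer anneals to the bottom strand there with its 3' end pointing downstream.
Taking the reverse complement of AGCGATCC gives GGATCGCT, found at positions 24–31 on the template; the primer anneals here to the top strand with its 3' end pointing upstream.
The product is the template from position 2 through 31 (30 bp).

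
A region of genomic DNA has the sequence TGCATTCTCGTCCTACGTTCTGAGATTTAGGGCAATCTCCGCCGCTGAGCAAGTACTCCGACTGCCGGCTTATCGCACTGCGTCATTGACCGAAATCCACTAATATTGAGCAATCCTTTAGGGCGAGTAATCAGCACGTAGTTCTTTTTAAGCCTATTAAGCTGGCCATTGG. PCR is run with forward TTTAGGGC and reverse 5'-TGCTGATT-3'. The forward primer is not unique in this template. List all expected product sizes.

The forward primer TTTAGGGC matches the top strand at positions 26–33, 117–124.
The reverse primer's reverse complement is AATCAGCA, matching at positions 129–136.
Each forward site pairs with the reverse site to give a product ending at position 136: sizes 111, 20 bp.

111 bp, 20 bp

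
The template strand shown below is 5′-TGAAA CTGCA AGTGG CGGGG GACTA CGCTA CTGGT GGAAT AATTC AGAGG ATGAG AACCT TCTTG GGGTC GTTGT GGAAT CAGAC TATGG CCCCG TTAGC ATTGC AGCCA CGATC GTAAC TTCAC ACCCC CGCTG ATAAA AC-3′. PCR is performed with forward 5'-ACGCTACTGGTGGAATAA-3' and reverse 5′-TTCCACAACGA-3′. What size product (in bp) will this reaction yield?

55 bp

The forward primer matches the template at positions 25–42.
Reverse complement of the reverse primer: TCGTTGTGGAA. This occurs on the top strand at positions 69–79.
The product runs from position 25 to position 79, so its length is 79 − 25 + 1 = 55 bp.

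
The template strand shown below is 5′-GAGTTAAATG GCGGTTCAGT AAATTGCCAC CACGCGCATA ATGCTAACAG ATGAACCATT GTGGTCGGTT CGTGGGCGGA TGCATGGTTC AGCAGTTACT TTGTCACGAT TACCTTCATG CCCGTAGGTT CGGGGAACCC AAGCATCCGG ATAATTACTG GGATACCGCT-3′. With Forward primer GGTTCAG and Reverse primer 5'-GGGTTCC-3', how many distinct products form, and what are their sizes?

Two products: 128 bp, 55 bp

The forward primer GGTTCAG matches the top strand at positions 13–19, 86–92.
The reverse primer's reverse complement is GGAACCC, matching at positions 134–140.
Each forward site pairs with the reverse site to give a product ending at position 140: sizes 128, 55 bp.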